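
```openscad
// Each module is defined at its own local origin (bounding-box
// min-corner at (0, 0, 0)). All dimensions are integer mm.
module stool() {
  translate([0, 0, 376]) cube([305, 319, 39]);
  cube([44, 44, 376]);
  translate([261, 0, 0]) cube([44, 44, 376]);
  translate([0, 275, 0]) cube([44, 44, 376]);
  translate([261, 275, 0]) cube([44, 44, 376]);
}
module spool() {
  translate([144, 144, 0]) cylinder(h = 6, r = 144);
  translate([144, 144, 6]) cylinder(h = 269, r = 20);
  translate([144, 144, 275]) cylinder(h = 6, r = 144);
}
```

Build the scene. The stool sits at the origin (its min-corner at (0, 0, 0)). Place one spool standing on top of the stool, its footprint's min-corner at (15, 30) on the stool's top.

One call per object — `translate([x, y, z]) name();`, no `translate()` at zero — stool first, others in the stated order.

stool();
translate([15, 30, 415]) spool();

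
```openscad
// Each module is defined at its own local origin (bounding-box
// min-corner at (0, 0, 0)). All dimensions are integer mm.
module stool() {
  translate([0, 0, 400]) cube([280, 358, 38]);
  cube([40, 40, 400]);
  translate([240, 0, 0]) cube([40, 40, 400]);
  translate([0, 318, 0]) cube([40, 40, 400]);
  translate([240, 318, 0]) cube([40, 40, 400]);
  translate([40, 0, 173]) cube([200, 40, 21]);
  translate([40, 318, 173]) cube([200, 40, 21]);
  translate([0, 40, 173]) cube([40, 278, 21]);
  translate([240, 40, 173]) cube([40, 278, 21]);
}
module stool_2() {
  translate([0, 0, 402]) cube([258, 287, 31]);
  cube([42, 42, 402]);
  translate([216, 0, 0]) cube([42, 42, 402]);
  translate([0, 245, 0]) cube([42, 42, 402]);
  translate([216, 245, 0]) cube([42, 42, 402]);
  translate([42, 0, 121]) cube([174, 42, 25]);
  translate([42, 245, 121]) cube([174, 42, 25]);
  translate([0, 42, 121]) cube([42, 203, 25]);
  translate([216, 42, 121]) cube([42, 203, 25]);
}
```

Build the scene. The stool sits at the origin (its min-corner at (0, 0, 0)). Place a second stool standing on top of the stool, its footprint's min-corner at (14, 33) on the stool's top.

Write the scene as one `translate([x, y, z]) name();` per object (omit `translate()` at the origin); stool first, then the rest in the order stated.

stool();
translate([14, 33, 438]) stool_2();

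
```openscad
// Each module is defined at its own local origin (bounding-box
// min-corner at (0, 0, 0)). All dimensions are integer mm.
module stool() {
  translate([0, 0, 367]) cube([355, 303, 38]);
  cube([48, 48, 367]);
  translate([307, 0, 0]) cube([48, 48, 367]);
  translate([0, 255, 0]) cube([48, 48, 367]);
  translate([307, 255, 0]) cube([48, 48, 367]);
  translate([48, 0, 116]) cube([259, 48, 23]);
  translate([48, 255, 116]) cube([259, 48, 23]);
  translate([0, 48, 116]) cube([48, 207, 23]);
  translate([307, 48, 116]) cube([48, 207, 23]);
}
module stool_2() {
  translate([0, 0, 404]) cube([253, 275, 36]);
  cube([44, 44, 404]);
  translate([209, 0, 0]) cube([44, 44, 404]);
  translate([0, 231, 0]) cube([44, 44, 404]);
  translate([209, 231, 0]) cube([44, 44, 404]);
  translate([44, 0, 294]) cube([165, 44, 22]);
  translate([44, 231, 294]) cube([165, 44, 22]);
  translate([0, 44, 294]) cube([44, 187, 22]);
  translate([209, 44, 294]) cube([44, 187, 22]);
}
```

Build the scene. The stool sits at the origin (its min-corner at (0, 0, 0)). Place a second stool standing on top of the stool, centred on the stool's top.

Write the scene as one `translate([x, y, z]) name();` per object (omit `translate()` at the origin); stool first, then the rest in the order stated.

stool();
translate([51, 14, 405]) stool_2();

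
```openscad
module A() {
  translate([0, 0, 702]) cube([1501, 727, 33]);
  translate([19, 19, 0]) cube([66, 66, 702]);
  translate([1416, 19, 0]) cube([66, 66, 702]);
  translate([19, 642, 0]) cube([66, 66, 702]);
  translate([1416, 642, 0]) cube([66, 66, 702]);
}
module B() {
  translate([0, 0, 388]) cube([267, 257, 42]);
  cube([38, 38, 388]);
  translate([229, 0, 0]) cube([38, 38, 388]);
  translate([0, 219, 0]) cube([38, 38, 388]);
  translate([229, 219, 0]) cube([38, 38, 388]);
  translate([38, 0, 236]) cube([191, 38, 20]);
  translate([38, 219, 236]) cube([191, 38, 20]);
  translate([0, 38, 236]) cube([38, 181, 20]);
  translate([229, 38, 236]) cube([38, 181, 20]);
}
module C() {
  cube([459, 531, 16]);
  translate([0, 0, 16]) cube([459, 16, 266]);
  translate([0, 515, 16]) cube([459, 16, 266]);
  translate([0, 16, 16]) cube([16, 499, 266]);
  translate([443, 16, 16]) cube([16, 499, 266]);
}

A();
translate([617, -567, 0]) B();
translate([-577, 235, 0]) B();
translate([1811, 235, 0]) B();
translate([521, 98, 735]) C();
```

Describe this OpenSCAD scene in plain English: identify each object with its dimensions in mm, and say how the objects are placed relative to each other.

A is a table: top 1501 mm (x) × 727 mm (y), 33 mm thick, upper face at z = 735 mm, on four 66×66 mm square legs, each inset 19 mm from the nearest pair of top edges, running from z = 0 to the bottom of the top.

B is a four-legged stool. The seat is a 267×257×42 mm slab whose top surface is at z = 430 mm; four square legs, each 38×38 mm in cross-section, run from the floor (z = 0) to the underside of the seat, each flush with a corner of the seat. Four stretchers, 38 mm wide and 20 mm tall, connect adjacent legs with their undersides at z = 236 mm, each running between the inner faces of the legs it joins and aligned with the legs' outer faces on the other axis.

C is an open storage box with external size 459×531×282 mm and wall thickness 16 mm (the base is also 16 mm thick). The base covers the whole footprint; the four walls stand on the base, with the y-facing walls full-width and the x-facing walls fitting between their inner faces.

Three stools sit around the table at the −y, −x, +x sides. The open box is on top of the table, centred.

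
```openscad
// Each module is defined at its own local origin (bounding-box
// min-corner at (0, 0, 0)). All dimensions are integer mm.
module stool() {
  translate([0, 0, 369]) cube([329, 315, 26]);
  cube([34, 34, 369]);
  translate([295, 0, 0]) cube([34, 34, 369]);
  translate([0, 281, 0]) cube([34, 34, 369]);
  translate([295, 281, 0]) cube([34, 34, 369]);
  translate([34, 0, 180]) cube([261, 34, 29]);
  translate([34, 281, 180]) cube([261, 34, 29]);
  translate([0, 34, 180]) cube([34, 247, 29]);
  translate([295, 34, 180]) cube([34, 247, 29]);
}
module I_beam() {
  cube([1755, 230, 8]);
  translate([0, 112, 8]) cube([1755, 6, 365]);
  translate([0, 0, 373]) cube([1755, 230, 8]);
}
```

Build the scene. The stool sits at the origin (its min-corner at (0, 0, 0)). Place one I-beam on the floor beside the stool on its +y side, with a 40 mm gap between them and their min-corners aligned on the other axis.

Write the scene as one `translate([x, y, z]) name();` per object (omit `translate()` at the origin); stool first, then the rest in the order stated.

stool();
translate([0, 355, 0]) I_beam();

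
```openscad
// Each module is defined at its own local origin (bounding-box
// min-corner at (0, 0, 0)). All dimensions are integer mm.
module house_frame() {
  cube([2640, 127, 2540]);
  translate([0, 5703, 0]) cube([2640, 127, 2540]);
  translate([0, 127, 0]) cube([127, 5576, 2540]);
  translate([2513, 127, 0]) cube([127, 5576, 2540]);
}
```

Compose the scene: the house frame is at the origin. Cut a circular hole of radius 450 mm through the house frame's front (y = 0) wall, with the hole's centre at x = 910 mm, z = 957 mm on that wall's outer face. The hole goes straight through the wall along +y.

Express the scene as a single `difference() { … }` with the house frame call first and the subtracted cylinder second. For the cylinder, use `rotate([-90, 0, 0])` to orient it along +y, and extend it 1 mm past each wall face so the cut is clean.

difference() {
  house_frame();
  translate([910, -1, 957]) rotate([-90, 0, 0]) cylinder(h = 129, r = 450);
}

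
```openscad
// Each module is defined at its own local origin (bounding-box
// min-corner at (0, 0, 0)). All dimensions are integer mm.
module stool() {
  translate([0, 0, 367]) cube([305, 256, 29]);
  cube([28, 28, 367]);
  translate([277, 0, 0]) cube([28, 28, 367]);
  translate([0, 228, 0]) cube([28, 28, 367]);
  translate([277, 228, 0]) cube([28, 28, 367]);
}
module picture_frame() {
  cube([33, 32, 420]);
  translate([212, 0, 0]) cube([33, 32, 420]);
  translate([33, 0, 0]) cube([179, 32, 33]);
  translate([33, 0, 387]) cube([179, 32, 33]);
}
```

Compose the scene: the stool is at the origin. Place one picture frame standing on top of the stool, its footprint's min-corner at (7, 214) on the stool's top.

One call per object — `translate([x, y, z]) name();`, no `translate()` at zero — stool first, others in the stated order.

stool();
translate([7, 214, 396]) picture_frame();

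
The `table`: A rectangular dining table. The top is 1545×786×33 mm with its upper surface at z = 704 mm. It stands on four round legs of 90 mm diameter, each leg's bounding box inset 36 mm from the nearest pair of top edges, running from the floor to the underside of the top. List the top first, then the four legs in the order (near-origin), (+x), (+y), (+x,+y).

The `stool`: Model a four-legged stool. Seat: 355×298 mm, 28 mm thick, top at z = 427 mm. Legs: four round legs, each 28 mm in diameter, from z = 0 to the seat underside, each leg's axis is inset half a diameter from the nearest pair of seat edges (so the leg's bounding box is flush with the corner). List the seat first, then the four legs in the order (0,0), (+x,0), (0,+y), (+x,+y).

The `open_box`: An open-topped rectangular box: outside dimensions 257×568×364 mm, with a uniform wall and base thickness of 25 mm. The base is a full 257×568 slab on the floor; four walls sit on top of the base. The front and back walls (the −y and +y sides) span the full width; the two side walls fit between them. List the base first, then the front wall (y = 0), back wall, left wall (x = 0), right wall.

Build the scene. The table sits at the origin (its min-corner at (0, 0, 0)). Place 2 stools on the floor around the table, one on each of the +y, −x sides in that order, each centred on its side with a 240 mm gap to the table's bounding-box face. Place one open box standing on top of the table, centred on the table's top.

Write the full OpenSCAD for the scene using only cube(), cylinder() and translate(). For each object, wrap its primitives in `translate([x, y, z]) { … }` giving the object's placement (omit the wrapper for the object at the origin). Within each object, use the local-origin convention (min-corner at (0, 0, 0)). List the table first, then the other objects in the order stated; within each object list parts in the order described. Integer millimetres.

translate([0, 0, 671]) cube([1545, 786, 33]);
translate([81, 81, 0]) cylinder(h = 671, r = 45);
translate([1464, 81, 0]) cylinder(h = 671, r = 45);
translate([81, 705, 0]) cylinder(h = 671, r = 45);
translate([1464, 705, 0]) cylinder(h = 671, r = 45);
translate([595, 1026, 0]) {
  translate([0, 0, 399]) cube([355, 298, 28]);
  translate([14, 14, 0]) cylinder(h = 399, r = 14);
  translate([341, 14, 0]) cylinder(h = 399, r = 14);
  translate([14, 284, 0]) cylinder(h = 399, r = 14);
  translate([341, 284, 0]) cylinder(h = 399, r = 14);
}
translate([-595, 244, 0]) {
  translate([0, 0, 399]) cube([355, 298, 28]);
  translate([14, 14, 0]) cylinder(h = 399, r = 14);
  translate([341, 14, 0]) cylinder(h = 399, r = 14);
  translate([14, 284, 0]) cylinder(h = 399, r = 14);
  translate([341, 284, 0]) cylinder(h = 399, r = 14);
}
translate([644, 109, 704]) {
  cube([257, 568, 25]);
  translate([0, 0, 25]) cube([257, 25, 339]);
  translate([0, 543, 25]) cube([257, 25, 339]);
  translate([0, 25, 25]) cube([25, 518, 339]);
  translate([232, 25, 25]) cube([25, 518, 339]);
}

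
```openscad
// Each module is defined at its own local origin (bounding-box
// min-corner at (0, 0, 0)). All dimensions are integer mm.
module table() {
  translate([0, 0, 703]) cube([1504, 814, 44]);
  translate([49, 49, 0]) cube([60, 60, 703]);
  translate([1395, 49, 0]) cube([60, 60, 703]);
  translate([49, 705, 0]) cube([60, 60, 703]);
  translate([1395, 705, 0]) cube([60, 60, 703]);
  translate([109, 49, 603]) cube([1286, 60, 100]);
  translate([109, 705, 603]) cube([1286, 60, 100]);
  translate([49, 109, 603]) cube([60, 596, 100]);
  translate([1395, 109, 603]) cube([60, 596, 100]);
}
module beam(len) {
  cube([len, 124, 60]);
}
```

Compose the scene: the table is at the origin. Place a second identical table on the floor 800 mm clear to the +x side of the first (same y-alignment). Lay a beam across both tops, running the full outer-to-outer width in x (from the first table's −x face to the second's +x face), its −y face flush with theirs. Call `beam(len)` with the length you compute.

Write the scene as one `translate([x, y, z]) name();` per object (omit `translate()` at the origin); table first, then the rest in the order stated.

table();
translate([2304, 0, 0]) table();
translate([0, 0, 747]) beam(3808);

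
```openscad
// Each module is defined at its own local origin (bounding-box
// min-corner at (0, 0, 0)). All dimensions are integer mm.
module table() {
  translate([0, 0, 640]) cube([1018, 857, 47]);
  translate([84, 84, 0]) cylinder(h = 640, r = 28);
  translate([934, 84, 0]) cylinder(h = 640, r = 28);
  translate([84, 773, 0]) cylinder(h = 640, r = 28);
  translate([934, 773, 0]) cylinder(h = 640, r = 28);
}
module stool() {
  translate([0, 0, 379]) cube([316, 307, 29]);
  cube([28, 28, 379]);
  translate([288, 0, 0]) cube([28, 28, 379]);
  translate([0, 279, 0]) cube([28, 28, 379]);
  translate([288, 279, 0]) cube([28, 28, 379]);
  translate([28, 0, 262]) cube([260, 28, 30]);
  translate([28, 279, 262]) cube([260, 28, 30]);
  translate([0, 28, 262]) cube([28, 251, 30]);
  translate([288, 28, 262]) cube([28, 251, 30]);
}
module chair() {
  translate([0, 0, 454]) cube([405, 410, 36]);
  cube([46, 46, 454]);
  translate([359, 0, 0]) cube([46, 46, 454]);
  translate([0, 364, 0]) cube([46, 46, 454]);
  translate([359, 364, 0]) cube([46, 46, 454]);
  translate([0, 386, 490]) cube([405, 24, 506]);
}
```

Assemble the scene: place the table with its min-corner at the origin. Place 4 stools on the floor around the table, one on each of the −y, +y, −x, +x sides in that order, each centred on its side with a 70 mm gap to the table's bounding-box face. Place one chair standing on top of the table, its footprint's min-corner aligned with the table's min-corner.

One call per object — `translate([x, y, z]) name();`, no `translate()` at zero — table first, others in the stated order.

table();
translate([351, -377, 0]) stool();
translate([351, 927, 0]) stool();
translate([-386, 275, 0]) stool();
translate([1088, 275, 0]) stool();
translate([0, 0, 687]) chair();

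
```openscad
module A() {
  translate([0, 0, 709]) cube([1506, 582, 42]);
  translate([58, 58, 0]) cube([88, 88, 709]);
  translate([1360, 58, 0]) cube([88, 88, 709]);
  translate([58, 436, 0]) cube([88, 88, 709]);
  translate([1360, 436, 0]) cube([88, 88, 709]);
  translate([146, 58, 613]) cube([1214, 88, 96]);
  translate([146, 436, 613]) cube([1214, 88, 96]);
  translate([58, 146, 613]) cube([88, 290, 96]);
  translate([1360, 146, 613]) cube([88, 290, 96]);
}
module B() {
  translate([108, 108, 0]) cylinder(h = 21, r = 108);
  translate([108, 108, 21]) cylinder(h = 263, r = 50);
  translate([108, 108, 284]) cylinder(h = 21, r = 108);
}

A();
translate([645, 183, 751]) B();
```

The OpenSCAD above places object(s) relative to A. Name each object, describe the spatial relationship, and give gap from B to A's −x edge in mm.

A is a table. B is a spool. The spool is on top of the table, centred. The gap from the spool to the table's −x edge is 645 mm.

The spool's min-x is at 645; the table's min-x is 0; gap = 645 mm.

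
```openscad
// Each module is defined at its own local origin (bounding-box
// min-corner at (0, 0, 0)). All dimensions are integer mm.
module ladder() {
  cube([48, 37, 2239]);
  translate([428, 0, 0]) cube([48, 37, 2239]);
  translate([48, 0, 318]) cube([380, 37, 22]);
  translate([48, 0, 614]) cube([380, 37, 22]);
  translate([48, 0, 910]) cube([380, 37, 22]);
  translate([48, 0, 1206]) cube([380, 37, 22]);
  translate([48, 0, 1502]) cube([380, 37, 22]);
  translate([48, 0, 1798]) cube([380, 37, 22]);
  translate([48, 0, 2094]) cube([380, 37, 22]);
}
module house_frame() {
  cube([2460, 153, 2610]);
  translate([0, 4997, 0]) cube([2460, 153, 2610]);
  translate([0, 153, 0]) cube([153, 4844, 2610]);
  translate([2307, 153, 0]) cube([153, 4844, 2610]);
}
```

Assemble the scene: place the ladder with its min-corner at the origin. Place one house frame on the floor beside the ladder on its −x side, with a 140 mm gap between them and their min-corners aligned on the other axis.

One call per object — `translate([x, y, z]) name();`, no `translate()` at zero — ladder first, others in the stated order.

ladder();
translate([-2600, 0, 0]) house_frame();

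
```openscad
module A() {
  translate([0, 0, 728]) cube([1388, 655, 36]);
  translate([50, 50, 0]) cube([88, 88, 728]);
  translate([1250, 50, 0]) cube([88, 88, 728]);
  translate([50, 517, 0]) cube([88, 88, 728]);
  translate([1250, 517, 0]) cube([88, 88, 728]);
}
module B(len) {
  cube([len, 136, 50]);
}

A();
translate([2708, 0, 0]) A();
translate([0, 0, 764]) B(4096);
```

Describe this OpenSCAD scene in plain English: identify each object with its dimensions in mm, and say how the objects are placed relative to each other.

A is a table with a 1388×655 mm rectangular top, 36 mm thick, top surface at z = 764 mm, supported by four 88×88 mm square legs, each inset 50 mm from the nearest pair of top edges, running from the floor.

B is a rectangular beam 4096 mm long (x), 136 mm deep (y), 50 mm thick (z).

The beam spans the tops of two tables placed 1320 mm apart, resting at z = 764 mm.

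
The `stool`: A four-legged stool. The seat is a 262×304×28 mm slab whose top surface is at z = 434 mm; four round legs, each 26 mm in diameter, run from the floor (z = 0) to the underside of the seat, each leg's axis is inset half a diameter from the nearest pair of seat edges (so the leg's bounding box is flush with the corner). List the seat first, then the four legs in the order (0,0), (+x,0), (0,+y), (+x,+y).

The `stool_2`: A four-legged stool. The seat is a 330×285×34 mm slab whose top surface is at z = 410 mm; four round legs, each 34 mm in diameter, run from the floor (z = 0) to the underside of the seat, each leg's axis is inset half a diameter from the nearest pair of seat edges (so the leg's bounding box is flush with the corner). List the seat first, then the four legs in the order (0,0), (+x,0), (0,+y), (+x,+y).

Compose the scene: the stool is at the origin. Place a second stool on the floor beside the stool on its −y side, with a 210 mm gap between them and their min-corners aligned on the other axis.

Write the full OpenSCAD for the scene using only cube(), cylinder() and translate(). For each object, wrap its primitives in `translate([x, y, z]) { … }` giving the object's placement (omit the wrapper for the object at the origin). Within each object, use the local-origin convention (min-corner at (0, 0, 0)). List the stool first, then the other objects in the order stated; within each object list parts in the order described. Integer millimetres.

translate([0, 0, 406]) cube([262, 304, 28]);
translate([13, 13, 0]) cylinder(h = 406, r = 13);
translate([249, 13, 0]) cylinder(h = 406, r = 13);
translate([13, 291, 0]) cylinder(h = 406, r = 13);
translate([249, 291, 0]) cylinder(h = 406, r = 13);
translate([0, -495, 0]) {
  translate([0, 0, 376]) cube([330, 285, 34]);
  translate([17, 17, 0]) cylinder(h = 376, r = 17);
  translate([313, 17, 0]) cylinder(h = 376, r = 17);
  translate([17, 268, 0]) cylinder(h = 376, r = 17);
  translate([313, 268, 0]) cylinder(h = 376, r = 17);
}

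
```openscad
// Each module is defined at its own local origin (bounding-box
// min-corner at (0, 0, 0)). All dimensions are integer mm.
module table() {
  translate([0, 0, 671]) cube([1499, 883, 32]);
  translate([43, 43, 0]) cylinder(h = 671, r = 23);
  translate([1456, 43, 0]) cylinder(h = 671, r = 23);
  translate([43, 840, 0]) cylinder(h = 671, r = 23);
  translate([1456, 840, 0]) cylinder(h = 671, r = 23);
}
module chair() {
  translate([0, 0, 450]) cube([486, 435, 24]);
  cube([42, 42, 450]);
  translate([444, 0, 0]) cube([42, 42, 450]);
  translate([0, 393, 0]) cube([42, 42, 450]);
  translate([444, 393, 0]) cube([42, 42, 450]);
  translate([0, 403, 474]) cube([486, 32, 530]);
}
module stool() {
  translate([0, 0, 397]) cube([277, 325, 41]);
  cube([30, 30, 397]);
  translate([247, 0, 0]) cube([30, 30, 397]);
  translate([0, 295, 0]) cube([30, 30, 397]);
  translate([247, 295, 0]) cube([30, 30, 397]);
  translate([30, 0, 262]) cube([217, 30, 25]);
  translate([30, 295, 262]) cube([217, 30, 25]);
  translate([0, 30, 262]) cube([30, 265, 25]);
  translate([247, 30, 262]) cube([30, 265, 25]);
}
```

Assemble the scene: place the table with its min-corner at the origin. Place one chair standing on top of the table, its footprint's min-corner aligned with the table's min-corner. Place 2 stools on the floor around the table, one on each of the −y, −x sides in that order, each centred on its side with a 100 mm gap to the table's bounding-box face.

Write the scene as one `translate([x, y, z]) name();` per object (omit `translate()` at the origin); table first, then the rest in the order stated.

table();
translate([0, 0, 703]) chair();
translate([611, -425, 0]) stool();
translate([-377, 279, 0]) stool();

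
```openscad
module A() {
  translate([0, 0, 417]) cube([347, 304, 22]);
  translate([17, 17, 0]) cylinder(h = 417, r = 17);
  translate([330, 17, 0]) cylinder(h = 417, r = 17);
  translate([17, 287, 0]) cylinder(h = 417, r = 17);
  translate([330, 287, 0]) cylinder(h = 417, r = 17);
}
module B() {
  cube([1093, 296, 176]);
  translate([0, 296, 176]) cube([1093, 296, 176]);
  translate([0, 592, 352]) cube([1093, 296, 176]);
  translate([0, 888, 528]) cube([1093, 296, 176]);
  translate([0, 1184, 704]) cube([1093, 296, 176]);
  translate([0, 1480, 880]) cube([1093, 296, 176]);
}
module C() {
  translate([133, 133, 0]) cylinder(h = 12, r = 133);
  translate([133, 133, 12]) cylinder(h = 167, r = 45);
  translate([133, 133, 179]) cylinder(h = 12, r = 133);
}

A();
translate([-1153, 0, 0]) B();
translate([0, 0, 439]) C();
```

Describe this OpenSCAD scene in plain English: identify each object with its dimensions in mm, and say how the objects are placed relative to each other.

A is a four-legged stool. The seat is 347×304 mm, 22 mm thick, top at z = 439 mm. It stands on four round legs, each 34 mm in diameter, from z = 0 to the seat underside, each leg's axis is inset half a diameter from the nearest pair of seat edges (so the leg's bounding box is flush with the corner).

B is a run of 6 identical solid stair steps. Each tread is 1093×296 mm and each step block is 176 mm high. Step 1 rests on the floor; step k is offset from step 1 by (k−1)×296 mm in y and (k−1)×176 mm in z.

C is a spool: two coaxial disc flanges of radius 133 mm and thickness 12 mm, joined by a core cylinder of radius 45 mm and height 167 mm. The lower flange rests on z = 0 and the three cylinders share a vertical axis.

The staircase is on the floor beside the stool on its −x side. The spool is on top of the stool.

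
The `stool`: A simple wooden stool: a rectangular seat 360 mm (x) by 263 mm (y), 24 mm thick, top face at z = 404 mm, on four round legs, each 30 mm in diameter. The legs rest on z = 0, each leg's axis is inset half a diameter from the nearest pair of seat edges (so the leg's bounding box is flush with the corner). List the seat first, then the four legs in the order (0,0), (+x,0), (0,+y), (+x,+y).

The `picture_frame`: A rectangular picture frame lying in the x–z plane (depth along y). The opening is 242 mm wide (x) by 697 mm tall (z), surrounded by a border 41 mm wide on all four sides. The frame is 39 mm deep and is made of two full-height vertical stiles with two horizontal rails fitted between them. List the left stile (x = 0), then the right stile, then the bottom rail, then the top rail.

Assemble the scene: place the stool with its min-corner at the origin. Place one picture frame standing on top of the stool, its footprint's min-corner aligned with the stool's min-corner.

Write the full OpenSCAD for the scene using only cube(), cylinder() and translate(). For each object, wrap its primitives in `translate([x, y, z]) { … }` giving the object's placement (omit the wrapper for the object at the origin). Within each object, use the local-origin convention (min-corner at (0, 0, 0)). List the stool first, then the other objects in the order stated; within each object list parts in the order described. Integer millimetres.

translate([0, 0, 380]) cube([360, 263, 24]);
translate([15, 15, 0]) cylinder(h = 380, r = 15);
translate([345, 15, 0]) cylinder(h = 380, r = 15);
translate([15, 248, 0]) cylinder(h = 380, r = 15);
translate([345, 248, 0]) cylinder(h = 380, r = 15);
translate([0, 0, 404]) {
  cube([41, 39, 779]);
  translate([283, 0, 0]) cube([41, 39, 779]);
  translate([41, 0, 0]) cube([242, 39, 41]);
  translate([41, 0, 738]) cube([242, 39, 41]);
}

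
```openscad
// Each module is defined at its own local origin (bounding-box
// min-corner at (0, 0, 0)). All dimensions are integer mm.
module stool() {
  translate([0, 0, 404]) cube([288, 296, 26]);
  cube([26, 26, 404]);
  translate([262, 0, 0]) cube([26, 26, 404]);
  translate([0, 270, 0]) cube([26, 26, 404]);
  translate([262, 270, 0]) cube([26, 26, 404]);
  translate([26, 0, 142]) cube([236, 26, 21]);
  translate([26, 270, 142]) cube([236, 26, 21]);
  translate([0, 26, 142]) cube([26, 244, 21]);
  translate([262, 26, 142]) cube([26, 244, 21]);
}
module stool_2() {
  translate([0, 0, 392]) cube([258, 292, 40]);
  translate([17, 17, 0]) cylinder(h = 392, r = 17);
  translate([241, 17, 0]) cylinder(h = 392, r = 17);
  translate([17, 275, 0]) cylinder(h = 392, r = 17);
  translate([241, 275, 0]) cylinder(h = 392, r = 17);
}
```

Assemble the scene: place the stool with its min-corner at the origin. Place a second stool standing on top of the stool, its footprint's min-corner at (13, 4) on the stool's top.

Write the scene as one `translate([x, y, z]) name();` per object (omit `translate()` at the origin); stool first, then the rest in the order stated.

stool();
translate([13, 4, 430]) stool_2();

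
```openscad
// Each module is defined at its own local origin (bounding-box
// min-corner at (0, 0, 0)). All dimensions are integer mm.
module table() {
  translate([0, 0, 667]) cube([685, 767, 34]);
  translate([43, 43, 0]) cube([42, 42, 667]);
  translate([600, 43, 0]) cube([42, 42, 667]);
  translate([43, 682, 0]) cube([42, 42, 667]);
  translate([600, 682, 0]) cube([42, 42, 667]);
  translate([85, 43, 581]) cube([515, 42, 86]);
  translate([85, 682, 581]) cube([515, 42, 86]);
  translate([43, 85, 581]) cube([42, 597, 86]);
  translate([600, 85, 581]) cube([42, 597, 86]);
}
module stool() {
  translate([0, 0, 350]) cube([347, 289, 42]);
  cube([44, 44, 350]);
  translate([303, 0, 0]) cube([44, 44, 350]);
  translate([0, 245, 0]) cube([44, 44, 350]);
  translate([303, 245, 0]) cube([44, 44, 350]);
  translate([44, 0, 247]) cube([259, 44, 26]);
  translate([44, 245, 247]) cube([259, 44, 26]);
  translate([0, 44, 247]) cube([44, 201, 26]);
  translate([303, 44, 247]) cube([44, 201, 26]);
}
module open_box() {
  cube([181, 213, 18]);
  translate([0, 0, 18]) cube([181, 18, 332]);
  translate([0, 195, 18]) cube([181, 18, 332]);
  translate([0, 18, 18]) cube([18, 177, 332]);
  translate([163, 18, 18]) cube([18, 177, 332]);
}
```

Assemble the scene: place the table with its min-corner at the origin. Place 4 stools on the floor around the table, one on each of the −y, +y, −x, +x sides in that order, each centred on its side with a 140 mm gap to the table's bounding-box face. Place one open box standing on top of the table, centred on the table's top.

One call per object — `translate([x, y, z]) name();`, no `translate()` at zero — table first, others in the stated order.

table();
translate([169, -429, 0]) stool();
translate([169, 907, 0]) stool();
translate([-487, 239, 0]) stool();
translate([825, 239, 0]) stool();
translate([252, 277, 701]) open_box();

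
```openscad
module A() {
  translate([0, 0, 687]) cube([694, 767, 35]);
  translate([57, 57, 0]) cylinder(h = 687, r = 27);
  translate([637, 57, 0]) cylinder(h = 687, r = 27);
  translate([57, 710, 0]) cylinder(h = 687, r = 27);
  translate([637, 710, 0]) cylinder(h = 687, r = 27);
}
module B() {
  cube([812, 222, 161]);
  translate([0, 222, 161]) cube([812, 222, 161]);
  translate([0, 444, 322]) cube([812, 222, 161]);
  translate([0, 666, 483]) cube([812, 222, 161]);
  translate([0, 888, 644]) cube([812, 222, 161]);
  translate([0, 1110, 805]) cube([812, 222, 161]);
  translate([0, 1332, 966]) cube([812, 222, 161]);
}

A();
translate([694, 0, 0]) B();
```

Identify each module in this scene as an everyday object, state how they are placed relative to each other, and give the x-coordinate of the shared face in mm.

A is a table. B is a staircase. The staircase is against the table's +x side, with their −y faces flush. The x-coordinate of the shared face is 694 mm.

The table's +x face and the staircase's −x face are both at x = 694 mm.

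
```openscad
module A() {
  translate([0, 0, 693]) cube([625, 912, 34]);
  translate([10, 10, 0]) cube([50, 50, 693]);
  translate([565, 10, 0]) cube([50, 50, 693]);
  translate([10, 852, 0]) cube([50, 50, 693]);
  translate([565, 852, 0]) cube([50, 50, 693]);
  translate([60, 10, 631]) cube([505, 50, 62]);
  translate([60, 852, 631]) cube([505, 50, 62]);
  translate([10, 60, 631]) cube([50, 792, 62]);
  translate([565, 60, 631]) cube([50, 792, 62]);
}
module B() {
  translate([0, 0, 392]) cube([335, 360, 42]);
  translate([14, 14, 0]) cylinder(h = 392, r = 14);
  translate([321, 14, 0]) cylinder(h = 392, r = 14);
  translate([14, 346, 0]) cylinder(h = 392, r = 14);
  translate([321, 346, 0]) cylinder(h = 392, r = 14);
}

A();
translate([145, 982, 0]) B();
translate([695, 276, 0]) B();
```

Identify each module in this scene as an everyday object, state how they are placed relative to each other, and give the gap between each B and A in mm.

Each stool's nearest face is 70 mm from the table's bounding box.

A is a table. B is a stool. Two stools sit around the table at the +y, +x sides. The gap between each stool and the table is 70 mm.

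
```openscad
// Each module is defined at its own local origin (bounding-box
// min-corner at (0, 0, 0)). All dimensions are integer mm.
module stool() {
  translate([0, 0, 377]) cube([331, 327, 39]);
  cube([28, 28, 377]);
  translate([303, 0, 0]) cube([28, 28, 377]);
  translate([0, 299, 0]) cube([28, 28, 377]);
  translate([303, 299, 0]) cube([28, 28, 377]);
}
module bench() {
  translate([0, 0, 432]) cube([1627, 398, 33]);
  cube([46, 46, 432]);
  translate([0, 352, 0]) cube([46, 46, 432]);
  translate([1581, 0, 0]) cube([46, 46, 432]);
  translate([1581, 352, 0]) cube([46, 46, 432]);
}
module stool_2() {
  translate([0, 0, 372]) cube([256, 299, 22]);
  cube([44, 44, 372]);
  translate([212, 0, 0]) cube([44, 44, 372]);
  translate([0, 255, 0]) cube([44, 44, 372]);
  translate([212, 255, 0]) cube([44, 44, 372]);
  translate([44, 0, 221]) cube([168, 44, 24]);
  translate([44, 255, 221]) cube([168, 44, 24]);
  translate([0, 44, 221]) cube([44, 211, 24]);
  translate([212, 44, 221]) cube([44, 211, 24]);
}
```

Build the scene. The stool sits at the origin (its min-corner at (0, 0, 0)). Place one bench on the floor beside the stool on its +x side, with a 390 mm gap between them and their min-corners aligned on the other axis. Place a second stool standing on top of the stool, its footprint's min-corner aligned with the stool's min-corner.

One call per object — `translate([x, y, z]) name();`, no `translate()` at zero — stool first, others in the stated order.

stool();
translate([721, 0, 0]) bench();
translate([0, 0, 416]) stool_2();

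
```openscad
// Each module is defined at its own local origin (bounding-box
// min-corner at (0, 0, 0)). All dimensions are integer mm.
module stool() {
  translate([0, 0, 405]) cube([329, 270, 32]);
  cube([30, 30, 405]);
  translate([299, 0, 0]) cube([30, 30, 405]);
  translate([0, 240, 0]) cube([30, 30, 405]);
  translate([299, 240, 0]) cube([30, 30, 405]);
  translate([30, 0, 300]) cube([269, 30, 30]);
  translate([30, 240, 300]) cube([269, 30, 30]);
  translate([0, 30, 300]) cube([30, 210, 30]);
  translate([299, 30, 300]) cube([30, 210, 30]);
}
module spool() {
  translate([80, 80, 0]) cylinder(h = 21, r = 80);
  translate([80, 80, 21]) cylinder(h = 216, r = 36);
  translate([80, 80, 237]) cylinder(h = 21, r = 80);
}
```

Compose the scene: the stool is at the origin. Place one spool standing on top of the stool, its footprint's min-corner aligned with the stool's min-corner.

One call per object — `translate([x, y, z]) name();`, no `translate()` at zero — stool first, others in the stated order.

stool();
translate([0, 0, 437]) spool();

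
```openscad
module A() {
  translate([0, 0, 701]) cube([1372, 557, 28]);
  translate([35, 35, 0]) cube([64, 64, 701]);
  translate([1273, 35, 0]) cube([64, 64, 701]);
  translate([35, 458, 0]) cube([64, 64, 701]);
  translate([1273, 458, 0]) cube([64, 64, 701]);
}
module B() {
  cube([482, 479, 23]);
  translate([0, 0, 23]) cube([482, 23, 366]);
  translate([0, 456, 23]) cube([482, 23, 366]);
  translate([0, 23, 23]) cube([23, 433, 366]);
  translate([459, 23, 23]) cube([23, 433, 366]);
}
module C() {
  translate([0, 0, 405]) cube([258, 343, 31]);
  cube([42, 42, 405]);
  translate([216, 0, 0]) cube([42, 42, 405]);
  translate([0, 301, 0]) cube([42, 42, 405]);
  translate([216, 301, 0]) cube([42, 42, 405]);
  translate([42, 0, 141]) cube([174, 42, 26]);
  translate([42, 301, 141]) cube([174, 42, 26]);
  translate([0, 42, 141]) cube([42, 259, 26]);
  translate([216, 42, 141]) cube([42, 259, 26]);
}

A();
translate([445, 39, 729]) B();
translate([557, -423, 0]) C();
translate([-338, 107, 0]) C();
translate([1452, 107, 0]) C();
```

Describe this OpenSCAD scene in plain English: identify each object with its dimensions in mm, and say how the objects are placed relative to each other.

A is a rectangular dining table. The top is 1372×557×28 mm with its upper surface at z = 729 mm. It stands on four 64×64 mm square legs, each inset 35 mm from the nearest pair of top edges, running from the floor to the underside of the top.

B is an open storage box with external size 482×479×389 mm and wall thickness 23 mm (the base is also 23 mm thick). The base covers the whole footprint; the four walls stand on the base, with the y-facing walls full-width and the x-facing walls fitting between their inner faces.

C is a simple wooden stool: a rectangular seat 258 mm (x) by 343 mm (y), 31 mm thick, top face at z = 436 mm, on four square legs, each 42×42 mm in cross-section. The legs rest on z = 0, each flush with a corner of the seat. Four stretchers, 42 mm wide and 26 mm tall, connect adjacent legs with their undersides at z = 141 mm, each running between the inner faces of the legs it joins and aligned with the legs' outer faces on the other axis.

The open box is on top of the table, centred. Three stools sit around the table at the −y, −x, +x sides.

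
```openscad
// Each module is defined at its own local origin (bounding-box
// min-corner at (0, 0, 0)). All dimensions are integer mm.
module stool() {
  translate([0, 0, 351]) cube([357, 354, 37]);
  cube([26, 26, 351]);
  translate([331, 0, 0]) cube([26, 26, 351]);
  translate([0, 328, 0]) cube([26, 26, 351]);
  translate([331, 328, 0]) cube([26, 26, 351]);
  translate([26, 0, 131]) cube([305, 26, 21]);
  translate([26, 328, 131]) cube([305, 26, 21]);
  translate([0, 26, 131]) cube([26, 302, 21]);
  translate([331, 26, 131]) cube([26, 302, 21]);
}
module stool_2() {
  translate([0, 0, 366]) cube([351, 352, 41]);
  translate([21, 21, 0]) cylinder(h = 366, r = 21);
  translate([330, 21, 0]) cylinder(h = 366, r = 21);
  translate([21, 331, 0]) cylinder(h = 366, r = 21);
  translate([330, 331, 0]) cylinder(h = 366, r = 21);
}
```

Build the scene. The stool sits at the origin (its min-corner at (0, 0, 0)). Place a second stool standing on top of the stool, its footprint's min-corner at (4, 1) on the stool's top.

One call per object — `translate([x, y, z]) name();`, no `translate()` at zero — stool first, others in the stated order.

stool();
translate([4, 1, 388]) stool_2();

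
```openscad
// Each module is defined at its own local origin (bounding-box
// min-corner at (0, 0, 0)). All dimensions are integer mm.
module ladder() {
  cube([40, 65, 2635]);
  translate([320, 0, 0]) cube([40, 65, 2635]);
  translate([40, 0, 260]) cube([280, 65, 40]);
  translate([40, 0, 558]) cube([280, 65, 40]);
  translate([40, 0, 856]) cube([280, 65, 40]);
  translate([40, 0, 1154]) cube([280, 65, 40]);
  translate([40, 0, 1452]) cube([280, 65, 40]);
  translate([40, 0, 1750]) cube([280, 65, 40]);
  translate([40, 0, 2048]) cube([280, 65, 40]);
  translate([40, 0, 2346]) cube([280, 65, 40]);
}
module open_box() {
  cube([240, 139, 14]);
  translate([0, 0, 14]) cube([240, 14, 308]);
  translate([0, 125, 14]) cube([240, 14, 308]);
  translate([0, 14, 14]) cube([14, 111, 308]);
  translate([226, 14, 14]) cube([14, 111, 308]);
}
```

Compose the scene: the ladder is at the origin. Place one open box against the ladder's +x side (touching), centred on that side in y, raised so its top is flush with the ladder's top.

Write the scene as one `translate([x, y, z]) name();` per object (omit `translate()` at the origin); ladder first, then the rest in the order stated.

ladder();
translate([360, -37, 2313]) open_box();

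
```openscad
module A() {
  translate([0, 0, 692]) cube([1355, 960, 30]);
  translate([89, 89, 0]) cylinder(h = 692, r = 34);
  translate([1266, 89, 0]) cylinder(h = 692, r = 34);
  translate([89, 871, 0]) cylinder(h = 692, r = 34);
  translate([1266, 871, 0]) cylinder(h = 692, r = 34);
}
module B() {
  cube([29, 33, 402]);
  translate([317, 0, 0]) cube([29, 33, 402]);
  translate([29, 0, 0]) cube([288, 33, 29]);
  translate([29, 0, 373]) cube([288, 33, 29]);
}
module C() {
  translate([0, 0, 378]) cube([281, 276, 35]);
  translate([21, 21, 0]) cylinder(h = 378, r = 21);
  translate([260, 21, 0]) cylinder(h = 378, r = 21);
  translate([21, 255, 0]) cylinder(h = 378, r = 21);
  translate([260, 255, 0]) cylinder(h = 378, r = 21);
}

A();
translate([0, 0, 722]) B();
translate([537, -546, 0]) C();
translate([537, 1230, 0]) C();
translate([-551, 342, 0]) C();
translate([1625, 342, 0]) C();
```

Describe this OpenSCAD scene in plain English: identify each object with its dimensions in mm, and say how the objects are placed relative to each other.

A is a rectangular dining table. The top is 1355×960×30 mm with its upper surface at z = 722 mm. It stands on four round legs of 68 mm diameter, each leg's bounding box inset 55 mm from the nearest pair of top edges, running from the floor to the underside of the top.

B is a rectangular picture frame lying in the x–z plane (depth along y). The opening is 288 mm wide (x) by 344 mm tall (z), surrounded by a border 29 mm wide on all four sides. The frame is 33 mm deep and is made of two full-height vertical stiles with two horizontal rails fitted between them.

C is a four-legged stool. The seat is 281×276 mm, 35 mm thick, top at z = 413 mm. It stands on four round legs, each 42 mm in diameter, from z = 0 to the seat underside, each leg's axis is inset half a diameter from the nearest pair of seat edges (so the leg's bounding box is flush with the corner).

The picture frame is on top of the table. Four stools sit around the table at the −y, +y, −x, +x sides.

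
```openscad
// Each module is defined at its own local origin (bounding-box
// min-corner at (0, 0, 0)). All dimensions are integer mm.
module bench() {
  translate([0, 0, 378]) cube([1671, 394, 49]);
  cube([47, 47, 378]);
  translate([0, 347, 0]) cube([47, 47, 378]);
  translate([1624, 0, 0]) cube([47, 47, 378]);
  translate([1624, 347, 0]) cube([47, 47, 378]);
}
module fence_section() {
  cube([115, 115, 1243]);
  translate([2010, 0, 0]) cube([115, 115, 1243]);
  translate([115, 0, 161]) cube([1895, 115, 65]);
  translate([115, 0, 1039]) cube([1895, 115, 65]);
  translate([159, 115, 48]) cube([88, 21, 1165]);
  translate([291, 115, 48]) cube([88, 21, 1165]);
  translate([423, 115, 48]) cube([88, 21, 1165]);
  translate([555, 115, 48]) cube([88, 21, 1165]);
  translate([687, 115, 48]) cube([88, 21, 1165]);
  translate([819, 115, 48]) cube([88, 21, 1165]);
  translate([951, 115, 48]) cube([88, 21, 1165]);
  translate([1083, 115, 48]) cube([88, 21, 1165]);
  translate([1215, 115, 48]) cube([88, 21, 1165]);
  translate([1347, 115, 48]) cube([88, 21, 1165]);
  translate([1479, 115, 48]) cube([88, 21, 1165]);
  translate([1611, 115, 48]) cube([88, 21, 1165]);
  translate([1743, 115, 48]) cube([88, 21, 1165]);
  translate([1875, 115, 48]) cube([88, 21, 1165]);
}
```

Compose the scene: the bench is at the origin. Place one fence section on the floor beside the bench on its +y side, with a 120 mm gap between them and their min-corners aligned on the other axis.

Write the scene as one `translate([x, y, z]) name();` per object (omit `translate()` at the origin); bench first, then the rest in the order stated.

bench();
translate([0, 514, 0]) fence_section();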